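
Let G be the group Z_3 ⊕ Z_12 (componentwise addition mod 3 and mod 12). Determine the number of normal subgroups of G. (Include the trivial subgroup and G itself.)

18

G is abelian, so every subgroup is normal.
G has 18 subgroups in total, hence 18 normal subgroups.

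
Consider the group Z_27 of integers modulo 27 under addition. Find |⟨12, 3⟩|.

|⟨12⟩| = 9 and |⟨3⟩| = 9, so |H| is a multiple of lcm(9, 9) = 9 and divides |G| = 27.
Closing under the operation: H = {0, 3, 6, 9, 12, 15, 18, 21, 24}, so |H| = 9.

9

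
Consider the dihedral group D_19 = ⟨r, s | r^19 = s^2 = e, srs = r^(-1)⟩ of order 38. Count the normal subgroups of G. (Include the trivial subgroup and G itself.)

3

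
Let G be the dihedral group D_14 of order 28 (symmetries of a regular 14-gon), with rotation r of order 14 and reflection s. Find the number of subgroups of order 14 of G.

|G| = 28 and 14 | 28, so subgroups of order 14 are possible by Lagrange.
The subgroups of order 14 are: {e, r, r^2, r^3, r^4, r^5, r^6, r^7, r^8, r^9, r^10, r^11, r^12, r^13}; {e, r^2, r^4, r^6, r^8, r^10, r^12, s, r^2s, r^4s, r^6s, r^8s, r^10s, r^12s}; {e, r^2, r^4, r^6, r^8, r^10, r^12, rs, r^3s, r^5s, r^7s, r^9s, r^11s, r^13s}.
So G has 3 subgroups of order 14.

3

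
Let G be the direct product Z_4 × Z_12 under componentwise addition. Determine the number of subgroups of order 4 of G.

7

|G| = 48 and 4 | 48, so subgroups of order 4 are possible by Lagrange.
The subgroups of order 4 are: {(0,0), (0,3), (0,6), (0,9)}; {(0,0), (0,6), (2,0), (2,6)}; {(0,0), (0,6), (2,3), (2,9)}; {(0,0), (1,0), (2,0), (3,0)}; … (7 in all).
So G has 7 subgroups of order 4.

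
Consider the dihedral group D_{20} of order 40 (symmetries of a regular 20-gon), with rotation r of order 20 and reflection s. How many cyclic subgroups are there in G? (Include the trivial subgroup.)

26

Each element a generates a cyclic subgroup ⟨a⟩; distinct elements may generate the same one (a cyclic group of order d has φ(d) generators).
Cyclic subgroups by order — order 1: 1; order 2: 21; order 4: 1; order 5: 1; order 10: 1; order 20: 1.
Total: 26.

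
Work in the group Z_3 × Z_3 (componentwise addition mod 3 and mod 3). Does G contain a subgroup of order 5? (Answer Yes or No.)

5 does not divide |G| = 9, so by Lagrange no subgroup of order 5 exists.

No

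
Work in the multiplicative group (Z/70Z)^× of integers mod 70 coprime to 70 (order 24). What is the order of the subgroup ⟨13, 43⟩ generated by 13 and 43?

8

|⟨13⟩| = 4 and |⟨43⟩| = 4, so |H| is a multiple of lcm(4, 4) = 4 and divides |G| = 24.
Closing under the operation: H = {1, 13, 27, 29, 41, 43, 57, 69}, so |H| = 8.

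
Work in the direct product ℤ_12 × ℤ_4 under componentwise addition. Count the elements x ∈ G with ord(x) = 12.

24

An element (a,b) has order lcm(ord(a), ord(b)); count pairs with lcm equal to 12.
Enumerating gives 24 such elements.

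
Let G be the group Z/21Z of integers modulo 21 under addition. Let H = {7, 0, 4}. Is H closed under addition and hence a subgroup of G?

No

4 ∈ H but its inverse 17 ∉ H, so H is not a subgroup.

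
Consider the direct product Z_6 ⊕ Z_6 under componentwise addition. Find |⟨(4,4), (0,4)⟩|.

9

|⟨(4,4)⟩| = 3 and |⟨(0,4)⟩| = 3, so |H| is a multiple of lcm(3, 3) = 3 and divides |G| = 36.
Closing under the operation: H = {(0,0), (0,2), (0,4), (2,0), (2,2), (2,4), (4,0), (4,2), (4,4)}, so |H| = 9.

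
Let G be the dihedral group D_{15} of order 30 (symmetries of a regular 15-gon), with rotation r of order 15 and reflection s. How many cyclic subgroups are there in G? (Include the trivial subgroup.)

19

Group the elements of G by the cyclic subgroup they generate; each cyclic subgroup of order d accounts for φ(d) elements.
Cyclic subgroups by order — order 1: 1; order 2: 15; order 3: 1; order 5: 1; order 15: 1.
Total: 19.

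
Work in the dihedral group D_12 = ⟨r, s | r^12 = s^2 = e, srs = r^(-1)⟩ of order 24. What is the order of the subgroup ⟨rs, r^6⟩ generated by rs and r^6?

4

|⟨rs⟩| = 2 and |⟨r^6⟩| = 2, so |H| is a multiple of lcm(2, 2) = 2 and divides |G| = 24.
Closing under the operation: H = {e, r^6, rs, r^7s}, so |H| = 4.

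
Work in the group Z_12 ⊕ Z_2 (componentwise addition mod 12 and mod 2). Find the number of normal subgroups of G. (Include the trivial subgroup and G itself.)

G is abelian, so every subgroup is normal.
G has 16 subgroups in total, hence 16 normal subgroups.

16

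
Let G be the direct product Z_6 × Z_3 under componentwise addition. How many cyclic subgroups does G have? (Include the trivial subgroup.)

A cyclic subgroup of order d is generated by each of its φ(d) elements of order d, so the cyclic subgroups of order d number (#elements of order d)/φ(d).
Cyclic subgroups by order — order 1: 1; order 2: 1; order 3: 4; order 6: 4.
Total: 10.

10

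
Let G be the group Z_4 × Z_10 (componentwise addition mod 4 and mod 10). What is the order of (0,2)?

The order of (0,2) in Z_4 × Z_10 is lcm(ord(0) in Z_4, ord(2) in Z_10).
ord(0) = 1 and ord(2) = 5, so |⟨(0,2)⟩| = lcm(1, 5) = 5.

5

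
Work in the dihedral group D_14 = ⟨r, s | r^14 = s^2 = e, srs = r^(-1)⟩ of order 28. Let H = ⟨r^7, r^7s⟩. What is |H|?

|⟨r^7⟩| = 2 and |⟨r^7s⟩| = 2, so |H| is a multiple of lcm(2, 2) = 2 and divides |G| = 28.
Closing under the operation: H = {e, r^7, s, r^7s}, so |H| = 4.

4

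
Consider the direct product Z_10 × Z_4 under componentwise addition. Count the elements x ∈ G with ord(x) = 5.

4

An element (a,b) has order lcm(ord(a), ord(b)); count pairs with lcm equal to 5.
Enumerating gives 4 such elements.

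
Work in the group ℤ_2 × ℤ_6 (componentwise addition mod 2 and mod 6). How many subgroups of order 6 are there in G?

3

|G| = 12 and 6 | 12, so subgroups of order 6 are possible by Lagrange.
The subgroups of order 6 are: {(0,0), (0,1), (0,2), (0,3), (0,4), (0,5)}; {(0,0), (0,2), (0,4), (1,0), (1,2), (1,4)}; {(0,0), (0,2), (0,4), (1,1), (1,3), (1,5)}.
So G has 3 subgroups of order 6.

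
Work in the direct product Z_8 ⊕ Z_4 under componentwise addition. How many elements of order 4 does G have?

12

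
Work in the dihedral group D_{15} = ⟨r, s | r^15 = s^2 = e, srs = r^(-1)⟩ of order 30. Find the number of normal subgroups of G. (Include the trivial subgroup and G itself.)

5

G has 28 subgroups. Checking conjugation-invariance by order — order 1: 1/1 normal; order 2: 0/15 normal; order 3: 1/1 normal; order 5: 1/1 normal; order 6: 0/5 normal; order 10: 0/3 normal; order 15: 1/1 normal; order 30: 1/1 normal.
Total normal subgroups: 5.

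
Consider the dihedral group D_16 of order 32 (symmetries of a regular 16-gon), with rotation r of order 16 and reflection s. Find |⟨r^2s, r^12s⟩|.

16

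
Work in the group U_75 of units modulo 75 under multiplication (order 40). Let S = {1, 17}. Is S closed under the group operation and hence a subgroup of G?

17 ∈ S but its inverse 53 ∉ S, so S is not a subgroup.

No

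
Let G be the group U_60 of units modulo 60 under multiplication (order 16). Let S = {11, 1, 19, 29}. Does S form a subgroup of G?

Yes

|S| = 4 divides |G| = 16, consistent with Lagrange.
S contains the identity, every element's inverse is in S, and S is closed under ·: it is a subgroup.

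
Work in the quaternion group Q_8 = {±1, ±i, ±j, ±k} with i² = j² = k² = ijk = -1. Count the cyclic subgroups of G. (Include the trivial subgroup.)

5

A cyclic subgroup of order d is generated by each of its φ(d) elements of order d, so the cyclic subgroups of order d number (#elements of order d)/φ(d).
Cyclic subgroups by order — order 1: 1; order 2: 1; order 4: 3.
Total: 5.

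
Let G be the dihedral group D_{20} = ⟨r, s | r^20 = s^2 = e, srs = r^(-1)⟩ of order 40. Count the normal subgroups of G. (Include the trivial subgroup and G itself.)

G has 48 subgroups. Checking conjugation-invariance by order — order 1: 1/1 normal; order 2: 1/21 normal; order 4: 1/11 normal; order 5: 1/1 normal; order 8: 0/5 normal; order 10: 1/5 normal; order 20: 3/3 normal; order 40: 1/1 normal.
Total normal subgroups: 9.

9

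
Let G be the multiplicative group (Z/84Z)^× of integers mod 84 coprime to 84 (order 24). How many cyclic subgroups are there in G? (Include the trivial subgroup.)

16

Group the elements of G by the cyclic subgroup they generate; each cyclic subgroup of order d accounts for φ(d) elements.
Cyclic subgroups by order — order 1: 1; order 2: 7; order 3: 1; order 6: 7.
Total: 16.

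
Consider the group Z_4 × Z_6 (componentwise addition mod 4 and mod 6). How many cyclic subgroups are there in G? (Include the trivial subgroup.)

12

Group the elements of G by the cyclic subgroup they generate; each cyclic subgroup of order d accounts for φ(d) elements.
Cyclic subgroups by order — order 1: 1; order 2: 3; order 3: 1; order 4: 2; order 6: 3; order 12: 2.
Total: 12.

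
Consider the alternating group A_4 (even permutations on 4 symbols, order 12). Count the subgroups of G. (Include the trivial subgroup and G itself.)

10

|G| = 12, so by Lagrange every subgroup order divides 12. Divisors: 1, 2, 3, 4, 6, 12.
Subgroups by order — order 1: 1; order 2: 3; order 3: 4; order 4: 1; order 6: 0; order 12: 1.
Total: 1 + 3 + 4 + 1 + 0 + 1 = 10.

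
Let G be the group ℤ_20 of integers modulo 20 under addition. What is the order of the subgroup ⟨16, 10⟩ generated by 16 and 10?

|⟨16⟩| = 5 and |⟨10⟩| = 2, so |H| is a multiple of lcm(5, 2) = 10 and divides |G| = 20.
Closing under the operation: H = {0, 2, 4, 6, 8, 10, 12, 14, 16, 18}, so |H| = 10.

10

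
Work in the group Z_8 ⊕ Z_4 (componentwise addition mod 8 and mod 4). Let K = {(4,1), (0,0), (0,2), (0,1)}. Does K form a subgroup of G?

(0,1) ∈ K but its inverse (0,3) ∉ K, so K is not a subgroup.

No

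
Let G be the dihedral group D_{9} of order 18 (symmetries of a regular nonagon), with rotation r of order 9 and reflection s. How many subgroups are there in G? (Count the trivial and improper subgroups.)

|G| = 18, so by Lagrange every subgroup order divides 18. Divisors: 1, 2, 3, 6, 9, 18.
Subgroups by order — order 1: 1; order 2: 9; order 3: 1; order 6: 3; order 9: 1; order 18: 1.
Total: 1 + 9 + 1 + 3 + 1 + 1 = 16.

16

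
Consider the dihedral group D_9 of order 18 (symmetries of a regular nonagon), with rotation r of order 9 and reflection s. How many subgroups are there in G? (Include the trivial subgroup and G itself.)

16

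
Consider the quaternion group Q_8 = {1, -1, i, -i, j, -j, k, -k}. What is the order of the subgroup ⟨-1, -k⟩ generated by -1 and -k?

4

|⟨-1⟩| = 2 and |⟨-k⟩| = 4, so |H| is a multiple of lcm(2, 4) = 4 and divides |G| = 8.
Closing under the operation: H = {1, -1, k, -k}, so |H| = 4.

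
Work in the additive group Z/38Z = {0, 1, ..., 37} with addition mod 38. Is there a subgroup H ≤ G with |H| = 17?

No

17 does not divide |G| = 38, so by Lagrange no subgroup of order 17 exists.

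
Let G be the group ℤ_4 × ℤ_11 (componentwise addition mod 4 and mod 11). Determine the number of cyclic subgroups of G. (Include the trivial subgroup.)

6

Group the elements of G by the cyclic subgroup they generate; each cyclic subgroup of order d accounts for φ(d) elements.
Cyclic subgroups by order — order 1: 1; order 2: 1; order 4: 1; order 11: 1; order 22: 1; order 44: 1.
Total: 6.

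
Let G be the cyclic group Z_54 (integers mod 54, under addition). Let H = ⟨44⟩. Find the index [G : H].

|⟨44⟩| = 27 and |G| = 54.
By Lagrange, [G : H] = |G|/|H| = 54/27 = 2.

2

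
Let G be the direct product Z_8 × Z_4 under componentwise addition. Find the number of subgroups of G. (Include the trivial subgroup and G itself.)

|G| = 32, so by Lagrange every subgroup order divides 32. Divisors: 1, 2, 4, 8, 16, 32.
Subgroups by order — order 1: 1; order 2: 3; order 4: 7; order 8: 7; order 16: 3; order 32: 1.
Total: 1 + 3 + 7 + 7 + 3 + 1 = 22.

22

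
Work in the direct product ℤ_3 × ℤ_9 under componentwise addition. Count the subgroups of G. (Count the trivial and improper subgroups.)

|G| = 27, so by Lagrange every subgroup order divides 27. Divisors: 1, 3, 9, 27.
Subgroups by order — order 1: 1; order 3: 4; order 9: 4; order 27: 1.
Total: 1 + 4 + 4 + 1 = 10.

10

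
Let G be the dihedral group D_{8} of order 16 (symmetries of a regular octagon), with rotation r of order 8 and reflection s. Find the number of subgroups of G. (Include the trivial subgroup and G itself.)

19

|G| = 16, so by Lagrange every subgroup order divides 16. Divisors: 1, 2, 4, 8, 16.
Subgroups by order — order 1: 1; order 2: 9; order 4: 5; order 8: 3; order 16: 1.
Total: 1 + 9 + 5 + 3 + 1 = 19.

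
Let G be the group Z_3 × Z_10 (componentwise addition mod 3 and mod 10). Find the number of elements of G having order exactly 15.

8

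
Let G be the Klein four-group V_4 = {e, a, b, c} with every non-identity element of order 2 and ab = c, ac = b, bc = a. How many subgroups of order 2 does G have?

|G| = 4 and 2 | 4, so subgroups of order 2 are possible by Lagrange.
The subgroups of order 2 are: {e, a}; {e, b}; {e, c}.
So G has 3 subgroups of order 2.

3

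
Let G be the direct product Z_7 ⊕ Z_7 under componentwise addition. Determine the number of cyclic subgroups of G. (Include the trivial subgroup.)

9

Each element a generates a cyclic subgroup ⟨a⟩; distinct elements may generate the same one (a cyclic group of order d has φ(d) generators).
Cyclic subgroups by order — order 1: 1; order 7: 8.
Total: 9.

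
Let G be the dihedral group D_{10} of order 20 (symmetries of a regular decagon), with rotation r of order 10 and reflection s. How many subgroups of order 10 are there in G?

3

|G| = 20 and 10 | 20, so subgroups of order 10 are possible by Lagrange.
The subgroups of order 10 are: {e, r, r^2, r^3, r^4, r^5, r^6, r^7, r^8, r^9}; {e, r^2, r^4, r^6, r^8, s, r^2s, r^4s, r^6s, r^8s}; {e, r^2, r^4, r^6, r^8, rs, r^3s, r^5s, r^7s, r^9s}.
So G has 3 subgroups of order 10.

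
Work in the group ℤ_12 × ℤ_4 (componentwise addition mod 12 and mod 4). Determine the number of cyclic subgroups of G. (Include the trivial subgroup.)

Each element a generates a cyclic subgroup ⟨a⟩; distinct elements may generate the same one (a cyclic group of order d has φ(d) generators).
Cyclic subgroups by order — order 1: 1; order 2: 3; order 3: 1; order 4: 6; order 6: 3; order 12: 6.
Total: 20.

20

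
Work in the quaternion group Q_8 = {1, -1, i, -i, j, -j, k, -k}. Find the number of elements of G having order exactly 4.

6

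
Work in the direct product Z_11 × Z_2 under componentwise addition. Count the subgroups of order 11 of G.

|G| = 22 and 11 | 22, so subgroups of order 11 are possible by Lagrange.
The subgroups of order 11 are: {(0,0), (1,0), (2,0), (3,0), (4,0), (5,0), (6,0), (7,0), (8,0), (9,0), (10,0)}.
So G has 1 subgroup of order 11.

1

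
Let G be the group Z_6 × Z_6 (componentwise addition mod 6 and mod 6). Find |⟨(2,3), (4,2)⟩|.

18

|⟨(2,3)⟩| = 6 and |⟨(4,2)⟩| = 3, so |H| is a multiple of lcm(6, 3) = 6 and divides |G| = 36.
Closing under the operation: H = {(0,0), (0,1), (0,2), (0,3), (0,4), (0,5), (2,0), (2,1), (2,2), (2,3), (2,4), (2,5), (4,0), (4,1), (4,2), (4,3), (4,4), (4,5)}, so |H| = 18.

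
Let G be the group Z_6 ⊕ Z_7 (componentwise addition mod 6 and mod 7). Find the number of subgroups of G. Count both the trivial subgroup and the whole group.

|G| = 42, so by Lagrange every subgroup order divides 42. Divisors: 1, 2, 3, 6, 7, 14, 21, 42.
Subgroups by order — order 1: 1; order 2: 1; order 3: 1; order 6: 1; order 7: 1; order 14: 1; order 21: 1; order 42: 1.
Total: 1 + 1 + 1 + 1 + 1 + 1 + 1 + 1 = 8.

8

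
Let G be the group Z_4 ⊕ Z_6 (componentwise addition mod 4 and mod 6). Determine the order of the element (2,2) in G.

The order of (2,2) in Z_4 × Z_6 is lcm(ord(2) in Z_4, ord(2) in Z_6).
ord(2) = 2 and ord(2) = 3, so |⟨(2,2)⟩| = lcm(2, 3) = 6.

6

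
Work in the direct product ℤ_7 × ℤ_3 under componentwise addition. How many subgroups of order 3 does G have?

|G| = 21 and 3 | 21, so subgroups of order 3 are possible by Lagrange.
The subgroups of order 3 are: {(0,0), (0,1), (0,2)}.
So G has 1 subgroup of order 3.

1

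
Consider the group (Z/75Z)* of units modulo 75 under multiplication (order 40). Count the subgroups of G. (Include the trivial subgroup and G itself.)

|G| = 40, so by Lagrange every subgroup order divides 40. Divisors: 1, 2, 4, 5, 8, 10, 20, 40.
Subgroups by order — order 1: 1; order 2: 3; order 4: 3; order 5: 1; order 8: 1; order 10: 3; order 20: 3; order 40: 1.
Total: 1 + 3 + 3 + 1 + 1 + 3 + 3 + 1 = 16.

16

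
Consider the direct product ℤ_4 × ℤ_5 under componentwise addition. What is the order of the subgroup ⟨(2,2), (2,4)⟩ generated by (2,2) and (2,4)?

|⟨(2,2)⟩| = 10 and |⟨(2,4)⟩| = 10, so |H| is a multiple of lcm(10, 10) = 10 and divides |G| = 20.
Closing under the operation: H = {(0,0), (0,1), (0,2), (0,3), (0,4), (2,0), (2,1), (2,2), (2,3), (2,4)}, so |H| = 10.

10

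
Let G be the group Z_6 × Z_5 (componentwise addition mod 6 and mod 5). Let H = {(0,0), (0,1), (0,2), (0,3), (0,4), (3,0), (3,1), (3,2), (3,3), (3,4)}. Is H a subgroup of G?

|H| = 10 divides |G| = 30, consistent with Lagrange.
H contains the identity, every element's inverse is in H, and H is closed under +: it is a subgroup.
In fact H = ⟨(3,4)⟩.

Yes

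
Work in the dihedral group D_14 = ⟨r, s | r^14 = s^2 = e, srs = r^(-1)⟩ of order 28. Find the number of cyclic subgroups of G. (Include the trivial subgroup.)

Group the elements of G by the cyclic subgroup they generate; each cyclic subgroup of order d accounts for φ(d) elements.
Cyclic subgroups by order — order 1: 1; order 2: 15; order 7: 1; order 14: 1.
Total: 18.

18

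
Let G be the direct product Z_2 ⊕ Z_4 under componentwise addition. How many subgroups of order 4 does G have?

|G| = 8 and 4 | 8, so subgroups of order 4 are possible by Lagrange.
The subgroups of order 4 are: {(0,0), (0,1), (0,2), (0,3)}; {(0,0), (0,2), (1,0), (1,2)}; {(0,0), (0,2), (1,1), (1,3)}.
So G has 3 subgroups of order 4.

3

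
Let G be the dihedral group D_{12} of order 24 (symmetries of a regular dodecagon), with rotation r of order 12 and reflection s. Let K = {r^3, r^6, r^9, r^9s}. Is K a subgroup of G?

The identity e ∉ K, so K is not a subgroup.

No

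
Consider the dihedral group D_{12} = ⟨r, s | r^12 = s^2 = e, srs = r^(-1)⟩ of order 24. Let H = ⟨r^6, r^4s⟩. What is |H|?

|⟨r^6⟩| = 2 and |⟨r^4s⟩| = 2, so |H| is a multiple of lcm(2, 2) = 2 and divides |G| = 24.
Closing under the operation: H = {e, r^6, r^4s, r^10s}, so |H| = 4.

4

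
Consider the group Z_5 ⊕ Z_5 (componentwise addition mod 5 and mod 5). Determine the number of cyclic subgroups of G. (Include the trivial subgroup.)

7

A cyclic subgroup of order d is generated by each of its φ(d) elements of order d, so the cyclic subgroups of order d number (#elements of order d)/φ(d).
Cyclic subgroups by order — order 1: 1; order 5: 6.
Total: 7.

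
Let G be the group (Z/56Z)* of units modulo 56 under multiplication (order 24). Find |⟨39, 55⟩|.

12

|⟨39⟩| = 6 and |⟨55⟩| = 2, so |H| is a multiple of lcm(6, 2) = 6 and divides |G| = 24.
Closing under the operation: H = {1, 9, 15, 17, 23, 25, 31, 33, 39, 41, 47, 55}, so |H| = 12.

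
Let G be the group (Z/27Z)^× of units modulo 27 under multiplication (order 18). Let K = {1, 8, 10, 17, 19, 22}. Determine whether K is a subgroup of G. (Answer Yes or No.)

No

22 ∈ K but its inverse 16 ∉ K, so K is not a subgroup.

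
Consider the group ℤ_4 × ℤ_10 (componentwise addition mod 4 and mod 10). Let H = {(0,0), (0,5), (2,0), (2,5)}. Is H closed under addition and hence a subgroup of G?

Yes

|H| = 4 divides |G| = 40, consistent with Lagrange.
H contains the identity, every element's inverse is in H, and H is closed under +: it is a subgroup.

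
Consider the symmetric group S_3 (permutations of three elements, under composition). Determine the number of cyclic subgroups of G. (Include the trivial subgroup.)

Group the elements of G by the cyclic subgroup they generate; each cyclic subgroup of order d accounts for φ(d) elements.
Cyclic subgroups by order — order 1: 1; order 2: 3; order 3: 1.
Total: 5.

5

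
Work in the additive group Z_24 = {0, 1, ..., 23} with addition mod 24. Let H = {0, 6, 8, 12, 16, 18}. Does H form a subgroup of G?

Closure fails: 16 + 18 = 10 ∉ H. So H is not a subgroup.

No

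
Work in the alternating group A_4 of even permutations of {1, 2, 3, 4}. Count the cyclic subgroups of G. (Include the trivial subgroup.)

8

Each element a generates a cyclic subgroup ⟨a⟩; distinct elements may generate the same one (a cyclic group of order d has φ(d) generators).
Cyclic subgroups by order — order 1: 1; order 2: 3; order 3: 4.
Total: 8.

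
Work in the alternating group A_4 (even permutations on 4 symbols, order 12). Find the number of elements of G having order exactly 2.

The elements of order 2 are: (1 2)(3 4), (1 3)(2 4), (1 4)(2 3).
That's 3.

3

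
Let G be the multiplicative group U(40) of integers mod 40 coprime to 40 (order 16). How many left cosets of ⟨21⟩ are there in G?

8

|⟨21⟩| = 2 and |G| = 16.
By Lagrange, [G : H] = |G|/|H| = 16/2 = 8.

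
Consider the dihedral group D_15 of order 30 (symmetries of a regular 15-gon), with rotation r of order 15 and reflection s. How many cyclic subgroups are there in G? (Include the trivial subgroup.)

19

Each element a generates a cyclic subgroup ⟨a⟩; distinct elements may generate the same one (a cyclic group of order d has φ(d) generators).
Cyclic subgroups by order — order 1: 1; order 2: 15; order 3: 1; order 5: 1; order 15: 1.
Total: 19.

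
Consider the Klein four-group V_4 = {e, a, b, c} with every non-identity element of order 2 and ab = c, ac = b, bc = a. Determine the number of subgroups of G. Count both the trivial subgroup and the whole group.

|G| = 4, so by Lagrange every subgroup order divides 4. Divisors: 1, 2, 4.
Subgroups by order — order 1: 1; order 2: 3; order 4: 1.
Total: 1 + 3 + 1 = 5.

5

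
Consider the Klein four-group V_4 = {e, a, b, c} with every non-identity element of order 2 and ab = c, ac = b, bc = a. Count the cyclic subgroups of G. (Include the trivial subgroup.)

4

Group the elements of G by the cyclic subgroup they generate; each cyclic subgroup of order d accounts for φ(d) elements.
Cyclic subgroups by order — order 1: 1; order 2: 3.
Total: 4.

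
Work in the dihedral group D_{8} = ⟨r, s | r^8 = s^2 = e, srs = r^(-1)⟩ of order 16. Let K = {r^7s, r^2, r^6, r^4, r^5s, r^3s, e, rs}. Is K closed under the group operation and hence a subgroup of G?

|K| = 8 divides |G| = 16, consistent with Lagrange.
K contains the identity, every element's inverse is in K, and K is closed under ·: it is a subgroup.

Yes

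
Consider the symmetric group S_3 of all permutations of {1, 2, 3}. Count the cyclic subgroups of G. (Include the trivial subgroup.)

5

A cyclic subgroup of order d is generated by each of its φ(d) elements of order d, so the cyclic subgroups of order d number (#elements of order d)/φ(d).
Cyclic subgroups by order — order 1: 1; order 2: 3; order 3: 1.
Total: 5.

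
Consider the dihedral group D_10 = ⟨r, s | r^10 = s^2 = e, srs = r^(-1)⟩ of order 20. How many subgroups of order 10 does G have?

3

|G| = 20 and 10 | 20, so subgroups of order 10 are possible by Lagrange.
The subgroups of order 10 are: {e, r, r^2, r^3, r^4, r^5, r^6, r^7, r^8, r^9}; {e, r^2, r^4, r^6, r^8, s, r^2s, r^4s, r^6s, r^8s}; {e, r^2, r^4, r^6, r^8, rs, r^3s, r^5s, r^7s, r^9s}.
So G has 3 subgroups of order 10.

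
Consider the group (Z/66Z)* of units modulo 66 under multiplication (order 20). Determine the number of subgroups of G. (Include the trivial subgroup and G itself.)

|G| = 20, so by Lagrange every subgroup order divides 20. Divisors: 1, 2, 4, 5, 10, 20.
Subgroups by order — order 1: 1; order 2: 3; order 4: 1; order 5: 1; order 10: 3; order 20: 1.
Total: 1 + 3 + 1 + 1 + 3 + 1 = 10.

10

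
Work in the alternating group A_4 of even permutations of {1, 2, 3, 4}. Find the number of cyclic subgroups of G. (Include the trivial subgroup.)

Group the elements of G by the cyclic subgroup they generate; each cyclic subgroup of order d accounts for φ(d) elements.
Cyclic subgroups by order — order 1: 1; order 2: 3; order 3: 4.
Total: 8.

8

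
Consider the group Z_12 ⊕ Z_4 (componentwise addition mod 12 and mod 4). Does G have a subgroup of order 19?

19 does not divide |G| = 48, so by Lagrange no subgroup of order 19 exists.

No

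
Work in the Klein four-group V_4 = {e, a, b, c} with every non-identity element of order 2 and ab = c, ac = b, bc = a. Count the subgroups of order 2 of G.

3

|G| = 4 and 2 | 4, so subgroups of order 2 are possible by Lagrange.
The subgroups of order 2 are: {e, a}; {e, b}; {e, c}.
So G has 3 subgroups of order 2.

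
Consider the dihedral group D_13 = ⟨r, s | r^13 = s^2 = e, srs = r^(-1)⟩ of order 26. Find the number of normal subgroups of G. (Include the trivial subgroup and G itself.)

G has 16 subgroups. Checking conjugation-invariance by order — order 1: 1/1 normal; order 2: 0/13 normal; order 13: 1/1 normal; order 26: 1/1 normal.
Total normal subgroups: 3.

3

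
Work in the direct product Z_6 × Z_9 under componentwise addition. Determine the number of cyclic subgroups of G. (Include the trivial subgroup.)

Group the elements of G by the cyclic subgroup they generate; each cyclic subgroup of order d accounts for φ(d) elements.
Cyclic subgroups by order — order 1: 1; order 2: 1; order 3: 4; order 6: 4; order 9: 3; order 18: 3.
Total: 16.

16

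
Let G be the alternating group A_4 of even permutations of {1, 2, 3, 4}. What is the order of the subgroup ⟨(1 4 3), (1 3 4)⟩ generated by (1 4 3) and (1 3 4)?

|⟨(1 4 3)⟩| = 3 and |⟨(1 3 4)⟩| = 3, so |H| is a multiple of lcm(3, 3) = 3 and divides |G| = 12.
Closing under the operation: H = {e, (1 3 4), (1 4 3)}, so |H| = 3.

3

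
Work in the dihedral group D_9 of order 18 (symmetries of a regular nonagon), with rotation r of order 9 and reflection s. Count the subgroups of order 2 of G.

|G| = 18 and 2 | 18, so subgroups of order 2 are possible by Lagrange.
The subgroups of order 2 are: {e, r^2s}; {e, r^3s}; {e, r^4s}; {e, r^5s}; … (9 in all).
So G has 9 subgroups of order 2.

9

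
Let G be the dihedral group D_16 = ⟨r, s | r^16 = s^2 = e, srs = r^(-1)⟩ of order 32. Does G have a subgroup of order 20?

20 does not divide |G| = 32, so by Lagrange no subgroup of order 20 exists.

No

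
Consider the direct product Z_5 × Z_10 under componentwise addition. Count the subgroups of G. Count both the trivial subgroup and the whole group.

|G| = 50, so by Lagrange every subgroup order divides 50. Divisors: 1, 2, 5, 10, 25, 50.
Subgroups by order — order 1: 1; order 2: 1; order 5: 6; order 10: 6; order 25: 1; order 50: 1.
Total: 1 + 1 + 6 + 6 + 1 + 1 = 16.

16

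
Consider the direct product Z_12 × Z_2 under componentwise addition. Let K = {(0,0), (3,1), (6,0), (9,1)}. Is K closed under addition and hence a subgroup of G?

Yes

|K| = 4 divides |G| = 24, consistent with Lagrange.
K contains the identity, every element's inverse is in K, and K is closed under +: it is a subgroup.
In fact K = ⟨(3,1)⟩.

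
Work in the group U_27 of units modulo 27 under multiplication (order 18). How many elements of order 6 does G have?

The elements of order 6 are: 8, 17.
That's 2.

2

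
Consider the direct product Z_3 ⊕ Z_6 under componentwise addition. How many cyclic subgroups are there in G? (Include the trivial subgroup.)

Each element a generates a cyclic subgroup ⟨a⟩; distinct elements may generate the same one (a cyclic group of order d has φ(d) generators).
Cyclic subgroups by order — order 1: 1; order 2: 1; order 3: 4; order 6: 4.
Total: 10.

10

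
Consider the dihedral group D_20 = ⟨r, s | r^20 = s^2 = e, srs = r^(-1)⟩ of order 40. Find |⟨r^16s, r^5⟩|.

|⟨r^16s⟩| = 2 and |⟨r^5⟩| = 4, so |H| is a multiple of lcm(2, 4) = 4 and divides |G| = 40.
Closing under the operation: H = {e, r^5, r^10, r^15, rs, r^6s, r^11s, r^16s}, so |H| = 8.

8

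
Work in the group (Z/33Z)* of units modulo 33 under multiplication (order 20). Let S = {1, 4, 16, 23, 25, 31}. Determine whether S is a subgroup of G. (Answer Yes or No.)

No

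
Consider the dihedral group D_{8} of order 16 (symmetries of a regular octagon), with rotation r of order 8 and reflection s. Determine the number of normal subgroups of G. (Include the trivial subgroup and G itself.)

7

G has 19 subgroups. Checking conjugation-invariance by order — order 1: 1/1 normal; order 2: 1/9 normal; order 4: 1/5 normal; order 8: 3/3 normal; order 16: 1/1 normal.
Total normal subgroups: 7.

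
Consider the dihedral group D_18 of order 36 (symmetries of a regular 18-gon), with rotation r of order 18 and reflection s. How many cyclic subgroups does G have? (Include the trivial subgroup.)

24

Each element a generates a cyclic subgroup ⟨a⟩; distinct elements may generate the same one (a cyclic group of order d has φ(d) generators).
Cyclic subgroups by order — order 1: 1; order 2: 19; order 3: 1; order 6: 1; order 9: 1; order 18: 1.
Total: 24.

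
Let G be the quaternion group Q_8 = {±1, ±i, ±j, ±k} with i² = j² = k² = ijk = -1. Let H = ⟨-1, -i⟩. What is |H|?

|⟨-1⟩| = 2 and |⟨-i⟩| = 4, so |H| is a multiple of lcm(2, 4) = 4 and divides |G| = 8.
Closing under the operation: H = {1, -1, i, -i}, so |H| = 4.

4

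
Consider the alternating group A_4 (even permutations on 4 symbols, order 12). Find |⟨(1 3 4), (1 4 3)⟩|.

3

|⟨(1 3 4)⟩| = 3 and |⟨(1 4 3)⟩| = 3, so |H| is a multiple of lcm(3, 3) = 3 and divides |G| = 12.
Closing under the operation: H = {e, (1 3 4), (1 4 3)}, so |H| = 3.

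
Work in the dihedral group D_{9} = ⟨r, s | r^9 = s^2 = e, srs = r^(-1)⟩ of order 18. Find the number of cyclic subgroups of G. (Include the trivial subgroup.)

A cyclic subgroup of order d is generated by each of its φ(d) elements of order d, so the cyclic subgroups of order d number (#elements of order d)/φ(d).
Cyclic subgroups by order — order 1: 1; order 2: 9; order 3: 1; order 9: 1.
Total: 12.

12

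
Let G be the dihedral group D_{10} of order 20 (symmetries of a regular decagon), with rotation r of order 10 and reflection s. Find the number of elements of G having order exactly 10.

The elements of order 10 are: r, r^3, r^7, r^9.
That's 4.

4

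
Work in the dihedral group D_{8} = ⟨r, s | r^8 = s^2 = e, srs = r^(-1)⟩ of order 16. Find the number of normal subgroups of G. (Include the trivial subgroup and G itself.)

7

G has 19 subgroups. Checking conjugation-invariance by order — order 1: 1/1 normal; order 2: 1/9 normal; order 4: 1/5 normal; order 8: 3/3 normal; order 16: 1/1 normal.
Total normal subgroups: 7.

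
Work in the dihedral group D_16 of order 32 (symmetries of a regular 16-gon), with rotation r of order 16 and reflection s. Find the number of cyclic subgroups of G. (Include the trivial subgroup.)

Each element a generates a cyclic subgroup ⟨a⟩; distinct elements may generate the same one (a cyclic group of order d has φ(d) generators).
Cyclic subgroups by order — order 1: 1; order 2: 17; order 4: 1; order 8: 1; order 16: 1.
Total: 21.

21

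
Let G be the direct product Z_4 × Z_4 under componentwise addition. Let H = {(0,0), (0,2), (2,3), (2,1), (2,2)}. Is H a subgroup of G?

No

|H| = 5 does not divide |G| = 16, so by Lagrange H is not a subgroup.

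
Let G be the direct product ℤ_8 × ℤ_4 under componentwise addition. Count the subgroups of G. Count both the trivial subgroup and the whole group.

22

|G| = 32, so by Lagrange every subgroup order divides 32. Divisors: 1, 2, 4, 8, 16, 32.
Subgroups by order — order 1: 1; order 2: 3; order 4: 7; order 8: 7; order 16: 3; order 32: 1.
Total: 1 + 3 + 7 + 7 + 3 + 1 = 22.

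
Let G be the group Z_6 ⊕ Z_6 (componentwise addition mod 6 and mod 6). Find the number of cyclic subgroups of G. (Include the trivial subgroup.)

20

Each element a generates a cyclic subgroup ⟨a⟩; distinct elements may generate the same one (a cyclic group of order d has φ(d) generators).
Cyclic subgroups by order — order 1: 1; order 2: 3; order 3: 4; order 6: 12.
Total: 20.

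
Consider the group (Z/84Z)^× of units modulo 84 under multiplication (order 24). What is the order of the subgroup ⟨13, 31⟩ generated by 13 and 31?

12

|⟨13⟩| = 2 and |⟨31⟩| = 6, so |H| is a multiple of lcm(2, 6) = 6 and divides |G| = 24.
Closing under the operation: H = {1, 13, 19, 25, 31, 37, 43, 55, 61, 67, 73, 79}, so |H| = 12.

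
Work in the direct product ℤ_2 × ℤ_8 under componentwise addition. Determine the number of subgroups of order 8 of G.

3

|G| = 16 and 8 | 16, so subgroups of order 8 are possible by Lagrange.
The subgroups of order 8 are: {(0,0), (0,1), (0,2), (0,3), (0,4), (0,5), (0,6), (0,7)}; {(0,0), (0,2), (0,4), (0,6), (1,0), (1,2), (1,4), (1,6)}; {(0,0), (0,2), (0,4), (0,6), (1,1), (1,3), (1,5), (1,7)}.
So G has 3 subgroups of order 8.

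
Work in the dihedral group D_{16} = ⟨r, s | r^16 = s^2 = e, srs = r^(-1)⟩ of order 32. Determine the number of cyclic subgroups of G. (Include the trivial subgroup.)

Group the elements of G by the cyclic subgroup they generate; each cyclic subgroup of order d accounts for φ(d) elements.
Cyclic subgroups by order — order 1: 1; order 2: 17; order 4: 1; order 8: 1; order 16: 1.
Total: 21.

21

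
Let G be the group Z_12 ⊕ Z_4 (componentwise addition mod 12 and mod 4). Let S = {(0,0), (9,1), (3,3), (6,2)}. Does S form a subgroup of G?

Yes

|S| = 4 divides |G| = 48, consistent with Lagrange.
S contains the identity, every element's inverse is in S, and S is closed under +: it is a subgroup.
In fact S = ⟨(9,1)⟩.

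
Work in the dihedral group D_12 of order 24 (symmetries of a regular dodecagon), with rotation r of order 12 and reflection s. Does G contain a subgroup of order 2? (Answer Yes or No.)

Yes

2 | 24. A subgroup of order 2 is {e, r^10s}.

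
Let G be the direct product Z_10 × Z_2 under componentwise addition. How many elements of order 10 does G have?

An element (a,b) has order lcm(ord(a), ord(b)); count pairs with lcm equal to 10.
Enumerating gives 12 such elements.

12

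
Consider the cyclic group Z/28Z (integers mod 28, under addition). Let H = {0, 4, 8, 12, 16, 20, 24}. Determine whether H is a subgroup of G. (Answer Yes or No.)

Yes

|H| = 7 divides |G| = 28, consistent with Lagrange.
H contains the identity, every element's inverse is in H, and H is closed under +: it is a subgroup.
In fact H = ⟨16⟩.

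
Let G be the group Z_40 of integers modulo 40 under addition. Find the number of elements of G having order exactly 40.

16

In a cyclic group of order 40, the number of elements of order d (for d | 40) is φ(d).
φ(40) = 16.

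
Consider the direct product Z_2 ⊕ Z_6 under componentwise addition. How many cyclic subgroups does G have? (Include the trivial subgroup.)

8

Each element a generates a cyclic subgroup ⟨a⟩; distinct elements may generate the same one (a cyclic group of order d has φ(d) generators).
Cyclic subgroups by order — order 1: 1; order 2: 3; order 3: 1; order 6: 3.
Total: 8.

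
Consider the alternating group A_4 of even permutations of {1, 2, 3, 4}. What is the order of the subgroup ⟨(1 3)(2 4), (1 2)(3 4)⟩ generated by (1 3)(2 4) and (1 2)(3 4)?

4

|⟨(1 3)(2 4)⟩| = 2 and |⟨(1 2)(3 4)⟩| = 2, so |H| is a multiple of lcm(2, 2) = 2 and divides |G| = 12.
Closing under the operation: H = {e, (1 2)(3 4), (1 3)(2 4), (1 4)(2 3)}, so |H| = 4.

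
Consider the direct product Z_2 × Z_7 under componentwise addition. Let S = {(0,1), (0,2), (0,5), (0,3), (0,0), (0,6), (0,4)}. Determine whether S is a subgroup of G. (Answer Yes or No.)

|S| = 7 divides |G| = 14, consistent with Lagrange.
S contains the identity, every element's inverse is in S, and S is closed under +: it is a subgroup.
In fact S = ⟨(0,1)⟩.

Yes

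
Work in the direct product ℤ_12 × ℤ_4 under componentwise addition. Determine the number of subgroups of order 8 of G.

3

|G| = 48 and 8 | 48, so subgroups of order 8 are possible by Lagrange.
The subgroups of order 8 are: {(0,0), (0,1), (0,2), (0,3), (6,0), (6,1), (6,2), (6,3)}; {(0,0), (0,2), (3,0), (3,2), (6,0), (6,2), (9,0), (9,2)}; {(0,0), (0,2), (3,1), (3,3), (6,0), (6,2), (9,1), (9,3)}.
So G has 3 subgroups of order 8.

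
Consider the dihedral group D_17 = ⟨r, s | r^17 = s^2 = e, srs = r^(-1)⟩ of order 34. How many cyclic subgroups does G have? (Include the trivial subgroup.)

Each element a generates a cyclic subgroup ⟨a⟩; distinct elements may generate the same one (a cyclic group of order d has φ(d) generators).
Cyclic subgroups by order — order 1: 1; order 2: 17; order 17: 1.
Total: 19.

19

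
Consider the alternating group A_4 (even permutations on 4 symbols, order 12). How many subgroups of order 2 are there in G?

|G| = 12 and 2 | 12, so subgroups of order 2 are possible by Lagrange.
The subgroups of order 2 are: {e, (1 2)(3 4)}; {e, (1 3)(2 4)}; {e, (1 4)(2 3)}.
So G has 3 subgroups of order 2.

3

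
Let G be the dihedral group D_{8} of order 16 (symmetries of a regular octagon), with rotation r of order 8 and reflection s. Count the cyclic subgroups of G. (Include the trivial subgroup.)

12

A cyclic subgroup of order d is generated by each of its φ(d) elements of order d, so the cyclic subgroups of order d number (#elements of order d)/φ(d).
Cyclic subgroups by order — order 1: 1; order 2: 9; order 4: 1; order 8: 1.
Total: 12.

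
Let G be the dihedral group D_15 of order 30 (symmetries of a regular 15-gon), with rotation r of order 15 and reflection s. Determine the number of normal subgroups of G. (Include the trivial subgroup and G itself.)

G has 28 subgroups. Checking conjugation-invariance by order — order 1: 1/1 normal; order 2: 0/15 normal; order 3: 1/1 normal; order 5: 1/1 normal; order 6: 0/5 normal; order 10: 0/3 normal; order 15: 1/1 normal; order 30: 1/1 normal.
Total normal subgroups: 5.

5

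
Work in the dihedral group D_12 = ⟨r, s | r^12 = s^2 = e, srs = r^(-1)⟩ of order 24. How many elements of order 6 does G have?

2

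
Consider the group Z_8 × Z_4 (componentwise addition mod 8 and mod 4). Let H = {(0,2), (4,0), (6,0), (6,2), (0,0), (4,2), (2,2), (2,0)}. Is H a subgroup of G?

|H| = 8 divides |G| = 32, consistent with Lagrange.
H contains the identity, every element's inverse is in H, and H is closed under +: it is a subgroup.

Yes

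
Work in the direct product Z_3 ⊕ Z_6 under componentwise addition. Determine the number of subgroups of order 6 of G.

|G| = 18 and 6 | 18, so subgroups of order 6 are possible by Lagrange.
The subgroups of order 6 are: {(0,0), (0,1), (0,2), (0,3), (0,4), (0,5)}; {(0,0), (0,3), (1,0), (1,3), (2,0), (2,3)}; {(0,0), (0,3), (1,1), (1,4), (2,2), (2,5)}; {(0,0), (0,3), (1,2), (1,5), (2,1), (2,4)}.
So G has 4 subgroups of order 6.

4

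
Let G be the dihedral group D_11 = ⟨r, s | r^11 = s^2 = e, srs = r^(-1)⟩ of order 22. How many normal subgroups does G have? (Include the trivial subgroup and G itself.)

G has 14 subgroups. Checking conjugation-invariance by order — order 1: 1/1 normal; order 2: 0/11 normal; order 11: 1/1 normal; order 22: 1/1 normal.
Total normal subgroups: 3.

3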